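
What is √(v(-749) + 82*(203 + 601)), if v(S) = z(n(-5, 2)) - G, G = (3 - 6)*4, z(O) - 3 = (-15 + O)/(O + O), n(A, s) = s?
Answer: √263759/2 ≈ 256.79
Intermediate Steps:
z(O) = 3 + (-15 + O)/(2*O) (z(O) = 3 + (-15 + O)/(O + O) = 3 + (-15 + O)/((2*O)) = 3 + (-15 + O)*(1/(2*O)) = 3 + (-15 + O)/(2*O))
G = -12 (G = -3*4 = -12)
v(S) = 47/4 (v(S) = (½)*(-15 + 7*2)/2 - 1*(-12) = (½)*(½)*(-15 + 14) + 12 = (½)*(½)*(-1) + 12 = -¼ + 12 = 47/4)
√(v(-749) + 82*(203 + 601)) = √(47/4 + 82*(203 + 601)) = √(47/4 + 82*804) = √(47/4 + 65928) = √(263759/4) = √263759/2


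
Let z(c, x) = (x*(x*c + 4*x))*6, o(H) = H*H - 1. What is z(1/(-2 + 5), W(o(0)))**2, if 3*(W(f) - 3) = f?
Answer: 2768896/81 ≈ 34184.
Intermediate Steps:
o(H) = -1 + H**2 (o(H) = H**2 - 1 = -1 + H**2)
W(f) = 3 + f/3
z(c, x) = 6*x*(4*x + c*x) (z(c, x) = (x*(c*x + 4*x))*6 = (x*(4*x + c*x))*6 = 6*x*(4*x + c*x))
z(1/(-2 + 5), W(o(0)))**2 = (6*(3 + (-1 + 0**2)/3)**2*(4 + 1/(-2 + 5)))**2 = (6*(3 + (-1 + 0)/3)**2*(4 + 1/3))**2 = (6*(3 + (1/3)*(-1))**2*(4 + 1/3))**2 = (6*(3 - 1/3)**2*(13/3))**2 = (6*(8/3)**2*(13/3))**2 = (6*(64/9)*(13/3))**2 = (1664/9)**2 = 2768896/81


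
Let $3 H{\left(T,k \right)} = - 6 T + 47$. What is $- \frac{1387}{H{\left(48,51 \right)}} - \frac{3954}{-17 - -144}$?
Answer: $- \frac{424467}{30607} \approx -13.868$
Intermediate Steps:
$H{\left(T,k \right)} = \frac{47}{3} - 2 T$ ($H{\left(T,k \right)} = \frac{- 6 T + 47}{3} = \frac{47 - 6 T}{3} = \frac{47}{3} - 2 T$)
$- \frac{1387}{H{\left(48,51 \right)}} - \frac{3954}{-17 - -144} = - \frac{1387}{\frac{47}{3} - 96} - \frac{3954}{-17 - -144} = - \frac{1387}{\frac{47}{3} - 96} - \frac{3954}{-17 + 144} = - \frac{1387}{- \frac{241}{3}} - \frac{3954}{127} = \left(-1387\right) \left(- \frac{3}{241}\right) - \frac{3954}{127} = \frac{4161}{241} - \frac{3954}{127} = - \frac{424467}{30607}$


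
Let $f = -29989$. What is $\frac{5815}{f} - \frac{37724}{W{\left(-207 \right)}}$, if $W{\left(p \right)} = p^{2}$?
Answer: $- \frac{1380471971}{1284998661} \approx -1.0743$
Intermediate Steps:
$\frac{5815}{f} - \frac{37724}{W{\left(-207 \right)}} = \frac{5815}{-29989} - \frac{37724}{\left(-207\right)^{2}} = 5815 \left(- \frac{1}{29989}\right) - \frac{37724}{42849} = - \frac{5815}{29989} - \frac{37724}{42849} = - \frac{1380471971}{1284998661}$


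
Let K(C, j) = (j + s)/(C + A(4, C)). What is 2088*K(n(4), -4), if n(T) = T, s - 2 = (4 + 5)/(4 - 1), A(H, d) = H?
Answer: 261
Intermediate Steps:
s = 5 (s = 2 + (4 + 5)/(4 - 1) = 2 + 9/3 = 2 + 9*(1/3) = 2 + 3 = 5)
K(C, j) = (5 + j)/(4 + C) (K(C, j) = (j + 5)/(C + 4) = (5 + j)/(4 + C))
2088*K(n(4), -4) = 2088*((5 - 4)/(4 + 4)) = 2088*(1/8) = 261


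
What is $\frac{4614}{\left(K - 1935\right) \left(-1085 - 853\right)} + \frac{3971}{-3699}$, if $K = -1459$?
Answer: $- \frac{4350411871}{4055073138} \approx -1.0728$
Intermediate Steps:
$\frac{4614}{\left(K - 1935\right) \left(-1085 - 853\right)} + \frac{3971}{-3699} = \frac{4614}{\left(-1459 - 1935\right) \left(-1085 - 853\right)} + \frac{3971}{-3699} = \frac{4614}{\left(-3394\right) \left(-1938\right)} + 3971 \left(- \frac{1}{3699}\right) = \frac{4614}{6577572} - \frac{3971}{3699} = 4614 \cdot \frac{1}{6577572} - \frac{3971}{3699} = \frac{769}{1096262} - \frac{3971}{3699} = - \frac{4350411871}{4055073138}$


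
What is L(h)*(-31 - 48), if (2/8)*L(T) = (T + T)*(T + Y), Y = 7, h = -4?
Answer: 7584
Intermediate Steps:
L(T) = 8*T*(7 + T) (L(T) = 4*((T + T)*(T + 7)) = 4*((2*T)*(7 + T)) = 4*(2*T*(7 + T)) = 8*T*(7 + T))
L(h)*(-31 - 48) = (8*(-4)*(7 - 4))*(-31 - 48) = (8*(-4)*3)*(-79) = -96*(-79) = 7584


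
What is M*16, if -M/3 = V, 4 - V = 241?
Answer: 11376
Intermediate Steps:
V = -237 (V = 4 - 1*241 = 4 - 241 = -237)
M = 711 (M = -3*(-237) = 711)
M*16 = 711*16 = 11376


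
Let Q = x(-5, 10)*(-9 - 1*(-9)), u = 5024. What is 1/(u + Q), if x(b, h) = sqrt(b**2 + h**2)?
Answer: 1/5024 ≈ 0.00019904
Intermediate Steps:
Q = 0 (Q = sqrt((-5)**2 + 10**2)*(-9 - 1*(-9)) = sqrt(25 + 100)*(-9 + 9) = sqrt(125)*0 = (5*sqrt(5))*0 = 0)
1/(u + Q) = 1/(5024 + 0) = 1/5024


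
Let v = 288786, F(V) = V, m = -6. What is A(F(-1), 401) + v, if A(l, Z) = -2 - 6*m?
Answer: 288820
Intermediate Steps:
A(l, Z) = 34 (A(l, Z) = -2 - 6*(-6) = -2 + 36 = 34)
A(F(-1), 401) + v = 34 + 288786 = 288820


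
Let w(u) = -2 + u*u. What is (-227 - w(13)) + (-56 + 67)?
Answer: -383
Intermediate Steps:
w(u) = -2 + u²
(-227 - w(13)) + (-56 + 67) = (-227 - (-2 + 13²)) + (-56 + 67) = (-227 - (-2 + 169)) + 11 = (-227 - 1*167) + 11 = (-227 - 167) + 11 = -394 + 11 = -383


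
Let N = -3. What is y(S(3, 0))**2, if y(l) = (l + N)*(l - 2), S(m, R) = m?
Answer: 0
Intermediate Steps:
y(l) = (-3 + l)*(-2 + l) (y(l) = (l - 3)*(l - 2) = (-3 + l)*(-2 + l))
y(S(3, 0))**2 = (6 + 3**2 - 5*3)**2 = (6 + 9 - 15)**2 = 0**2 = 0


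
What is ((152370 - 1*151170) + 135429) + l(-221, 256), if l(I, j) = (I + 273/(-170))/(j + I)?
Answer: 812904707/5950 ≈ 1.3662e+5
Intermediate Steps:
l(I, j) = (-273/170 + I)/(I + j) (l(I, j) = (I + 273*(-1/170))/(I + j) = (I - 273/170)/(I + j) = (-273/170 + I)/(I + j))
((152370 - 1*151170) + 135429) + l(-221, 256) = ((152370 - 1*151170) + 135429) + (-273/170 - 221)/(-221 + 256) = ((152370 - 151170) + 135429) - 37843/170/35 = (1200 + 135429) + (1/35)*(-37843/170) = 136629 - 37843/5950 = 812904707/5950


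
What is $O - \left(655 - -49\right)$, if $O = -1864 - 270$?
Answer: $-2838$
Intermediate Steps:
$O = -2134$ ($O = -1864 - 270 = -2134$)
$O - \left(655 - -49\right) = -2134 - \left(655 - -49\right) = -2134 - \left(655 + 49\right) = -2134 - 704 = -2838$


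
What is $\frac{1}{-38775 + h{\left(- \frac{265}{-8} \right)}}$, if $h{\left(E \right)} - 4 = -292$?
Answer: $- \frac{1}{39063} \approx -2.56 \cdot 10^{-5}$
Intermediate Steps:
$h{\left(E \right)} = -288$ ($h{\left(E \right)} = 4 - 292 = -288$)
$\frac{1}{-38775 + h{\left(- \frac{265}{-8} \right)}} = \frac{1}{-38775 - 288} = \frac{1}{-39063} = - \frac{1}{39063}$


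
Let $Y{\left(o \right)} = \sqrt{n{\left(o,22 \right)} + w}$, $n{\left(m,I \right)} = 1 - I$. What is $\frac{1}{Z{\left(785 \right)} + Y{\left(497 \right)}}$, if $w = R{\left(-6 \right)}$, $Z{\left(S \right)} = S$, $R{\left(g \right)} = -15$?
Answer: $\frac{785}{616261} - \frac{6 i}{616261} \approx 0.0012738 - 9.7361 \cdot 10^{-6} i$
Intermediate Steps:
$w = -15$
$Y{\left(o \right)} = 6 i$ ($Y{\left(o \right)} = \sqrt{\left(1 - 22\right) - 15} = \sqrt{-21 - 15} = \sqrt{-36} = 6 i$)
$\frac{1}{Z{\left(785 \right)} + Y{\left(497 \right)}} = \frac{1}{785 + 6 i} = \frac{785 - 6 i}{616261}$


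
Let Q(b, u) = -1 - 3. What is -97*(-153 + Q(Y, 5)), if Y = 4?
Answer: 15229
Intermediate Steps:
Q(b, u) = -4
-97*(-153 + Q(Y, 5)) = -97*(-153 - 4) = -97*(-157) = 15229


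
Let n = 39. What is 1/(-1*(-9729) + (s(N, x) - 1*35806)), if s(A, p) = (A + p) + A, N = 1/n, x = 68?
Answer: -39/1014349 ≈ -3.8448e-5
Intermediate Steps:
N = 1/39 ≈ 0.025641
s(A, p) = p + 2*A
1/(-1*(-9729) + (s(N, x) - 1*35806)) = 1/(-1*(-9729) + ((68 + 2*(1/39)) - 1*35806)) = 1/(9729 + ((68 + 2/39) - 35806)) = 1/(9729 + (2654/39 - 35806)) = 1/(9729 - 1393780/39) = 1/(-1014349/39) = -39/1014349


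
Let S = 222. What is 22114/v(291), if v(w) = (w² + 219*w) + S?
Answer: 11057/74316 ≈ 0.14878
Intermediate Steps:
v(w) = 222 + w² + 219*w (v(w) = (w² + 219*w) + 222 = 222 + w² + 219*w)
22114/v(291) = 22114/(222 + 291² + 219*291) = 22114/(222 + 84681 + 63729) = 22114/148632 = 22114*(1/148632) = 11057/74316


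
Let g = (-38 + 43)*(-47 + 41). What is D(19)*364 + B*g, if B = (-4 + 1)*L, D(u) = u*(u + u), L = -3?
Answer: 262538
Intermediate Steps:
D(u) = 2*u² (D(u) = u*(2*u) = 2*u²)
g = -30 (g = 5*(-6) = -30)
B = 9 (B = (-4 + 1)*(-3) = -3*(-3) = 9)
D(19)*364 + B*g = (2*19²)*364 + 9*(-30) = (2*361)*364 - 270 = 722*364 - 270 = 262808 - 270 = 262538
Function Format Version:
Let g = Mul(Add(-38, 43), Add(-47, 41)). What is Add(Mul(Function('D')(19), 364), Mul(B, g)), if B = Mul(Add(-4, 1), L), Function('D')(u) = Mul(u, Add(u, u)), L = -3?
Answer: 262538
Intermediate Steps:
Function('D')(u) = Mul(2, Pow(u, 2)) (Function('D')(u) = Mul(u, Mul(2, u)) = Mul(2, Pow(u, 2)))
g = -30 (g = Mul(5, -6) = -30)
B = 9 (B = Mul(Add(-4, 1), -3) = Mul(-3, -3) = 9)
Add(Mul(Function('D')(19), 364), Mul(B, g)) = Add(Mul(Mul(2, Pow(19, 2)), 364), Mul(9, -30)) = Add(Mul(Mul(2, 361), 364), -270) = Add(Mul(722, 364), -270) = Add(262808, -270) = 262538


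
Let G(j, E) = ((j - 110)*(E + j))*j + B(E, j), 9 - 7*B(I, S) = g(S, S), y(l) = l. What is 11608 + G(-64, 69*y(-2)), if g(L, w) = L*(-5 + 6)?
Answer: -15664975/7 ≈ -2.2379e+6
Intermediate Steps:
g(L, w) = L (g(L, w) = L*1 = L)
B(I, S) = 9/7 - S/7
G(j, E) = 9/7 - j/7 + j*(-110 + j)*(E + j) (G(j, E) = ((j - 110)*(E + j))*j + (9/7 - j/7) = ((-110 + j)*(E + j))*j + (9/7 - j/7) = j*(-110 + j)*(E + j) + (9/7 - j/7) = 9/7 - j/7 + j*(-110 + j)*(E + j))
11608 + G(-64, 69*y(-2)) = 11608 + (9/7 + (-64)**3 - 110*(-64)**2 - 1/7*(-64) + (69*(-2))*(-64)**2 - 110*69*(-2)*(-64)) = 11608 + (9/7 - 262144 - 110*4096 + 64/7 - 138*4096 - 110*(-138)*(-64)) = 11608 + (9/7 - 262144 - 450560 + 64/7 - 565248 - 971520) = 11608 - 15746231/7 = -15664975/7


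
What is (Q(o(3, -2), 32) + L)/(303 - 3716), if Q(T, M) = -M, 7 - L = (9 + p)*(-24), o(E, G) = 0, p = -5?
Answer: -71/3413 ≈ -0.020803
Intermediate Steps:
L = 103 (L = 7 - (9 - 5)*(-24) = 7 - 4*(-24) = 7 - 1*(-96) = 7 + 96 = 103)
(Q(o(3, -2), 32) + L)/(303 - 3716) = (-1*32 + 103)/(303 - 3716) = (-32 + 103)/(-3413) = 71*(-1/3413) = -71/3413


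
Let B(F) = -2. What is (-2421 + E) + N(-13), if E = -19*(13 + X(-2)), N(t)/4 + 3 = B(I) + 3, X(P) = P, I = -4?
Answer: -2638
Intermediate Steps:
N(t) = -8 (N(t) = -12 + 4*(-2 + 3) = -12 + 4*1 = -12 + 4 = -8)
E = -209 (E = -19*(13 - 2) = -19*11 = -209)
(-2421 + E) + N(-13) = (-2421 - 209) - 8 = -2630 - 8 = -2638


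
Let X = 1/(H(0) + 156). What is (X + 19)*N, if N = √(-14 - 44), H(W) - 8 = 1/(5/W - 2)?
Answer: 3117*I*√58/164 ≈ 144.75*I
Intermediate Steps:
H(W) = 8 + 1/(-2 + 5/W) (H(W) = 8 + 1/(5/W - 2) = 8 + 1/(-2 + 5/W))
N = I*√58 (N = √(-58) = I*√58 ≈ 7.6158*I)
X = 1/164 (X = 1/(5*(-8 + 3*0)/(-5 + 2*0) + 156) = 1/(5*(-8 + 0)/(-5 + 0) + 156) = 1/(5*(-8)/(-5) + 156) = 1/(5*(-⅕)*(-8) + 156) = 1/(8 + 156) = 1/164 ≈ 0.0060976)
(X + 19)*N = (1/164 + 19)*(I*√58) = 3117*(I*√58)/164 = 3117*I*√58/164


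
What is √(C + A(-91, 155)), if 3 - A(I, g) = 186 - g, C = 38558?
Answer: √38530 ≈ 196.29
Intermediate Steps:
A(I, g) = -183 + g (A(I, g) = 3 - (186 - g) = 3 + (-186 + g) = -183 + g)
√(C + A(-91, 155)) = √(38558 + (-183 + 155)) = √(38558 - 28) = √38530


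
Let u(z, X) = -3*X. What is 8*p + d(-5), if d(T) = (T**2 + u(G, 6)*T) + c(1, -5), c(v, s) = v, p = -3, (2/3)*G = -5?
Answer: 92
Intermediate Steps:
G = -15/2 (G = (3/2)*(-5) = -15/2 ≈ -7.5000)
d(T) = 1 + T**2 - 18*T (d(T) = (T**2 + (-3*6)*T) + 1 = (T**2 - 18*T) + 1 = 1 + T**2 - 18*T)
8*p + d(-5) = 8*(-3) + (1 + (-5)**2 - 18*(-5)) = -24 + (1 + 25 + 90) = -24 + 116 = 92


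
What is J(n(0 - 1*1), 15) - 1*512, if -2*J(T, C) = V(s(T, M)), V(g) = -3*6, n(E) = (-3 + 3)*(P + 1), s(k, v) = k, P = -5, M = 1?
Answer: -503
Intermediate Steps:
n(E) = 0 (n(E) = (-3 + 3)*(-5 + 1) = 0*(-4) = 0)
V(g) = -18
J(T, C) = 9 (J(T, C) = -½*(-18) = 9)
J(n(0 - 1*1), 15) - 1*512 = 9 - 1*512 = 9 - 512 = -503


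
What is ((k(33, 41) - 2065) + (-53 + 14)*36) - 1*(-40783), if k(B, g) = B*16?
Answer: 37842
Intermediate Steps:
k(B, g) = 16*B
((k(33, 41) - 2065) + (-53 + 14)*36) - 1*(-40783) = ((16*33 - 2065) + (-53 + 14)*36) - 1*(-40783) = ((528 - 2065) - 39*36) + 40783 = (-1537 - 1404) + 40783 = -2941 + 40783 = 37842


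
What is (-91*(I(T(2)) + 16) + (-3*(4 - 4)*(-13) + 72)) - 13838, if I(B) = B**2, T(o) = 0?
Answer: -15222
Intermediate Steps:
(-91*(I(T(2)) + 16) + (-3*(4 - 4)*(-13) + 72)) - 13838 = (-91*(0**2 + 16) + (-3*(4 - 4)*(-13) + 72)) - 13838 = (-91*(0 + 16) + (-3*0*(-13) + 72)) - 13838 = (-91*16 + (0*(-13) + 72)) - 13838 = (-1456 + (0 + 72)) - 13838 = (-1456 + 72) - 13838 = -1384 - 13838 = -15222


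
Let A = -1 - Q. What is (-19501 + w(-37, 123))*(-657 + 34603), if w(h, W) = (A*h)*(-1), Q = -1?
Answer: -661980946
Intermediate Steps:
A = 0 (A = -1 - 1*(-1) = -1 + 1 = 0)
w(h, W) = 0 (w(h, W) = (0*h)*(-1) = 0*(-1) = 0)
(-19501 + w(-37, 123))*(-657 + 34603) = (-19501 + 0)*(-657 + 34603) = -19501*33946 = -661980946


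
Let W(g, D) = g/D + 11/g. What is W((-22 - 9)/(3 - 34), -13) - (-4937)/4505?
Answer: 703891/58565 ≈ 12.019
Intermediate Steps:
W(g, D) = 11/g + g/D
W((-22 - 9)/(3 - 34), -13) - (-4937)/4505 = (11/(((-22 - 9)/(3 - 34))) + ((-22 - 9)/(3 - 34))/(-13)) - (-4937)/4505 = (11/((-31/(-31))) - 31/(-31)*(-1/13)) - (-4937)/4505 = (11/((-31*(-1/31))) - 31*(-1/31)*(-1/13)) - 1*(-4937/4505) = (11/1 + 1*(-1/13)) + 4937/4505 = (11*1 - 1/13) + 4937/4505 = (11 - 1/13) + 4937/4505 = 142/13 + 4937/4505 = 703891/58565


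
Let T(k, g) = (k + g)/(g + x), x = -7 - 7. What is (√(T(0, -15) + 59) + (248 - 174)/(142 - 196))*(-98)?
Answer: 3626/27 - 98*√50054/29 ≈ -621.75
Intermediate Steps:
x = -14
T(k, g) = (g + k)/(-14 + g) (T(k, g) = (k + g)/(g - 14) = (g + k)/(-14 + g))
(√(T(0, -15) + 59) + (248 - 174)/(142 - 196))*(-98) = (√((-15 + 0)/(-14 - 15) + 59) + (248 - 174)/(142 - 196))*(-98) = (√(-15/(-29) + 59) + 74/(-54))*(-98) = (√(-1/29*(-15) + 59) + 74*(-1/54))*(-98) = (√(15/29 + 59) - 37/27)*(-98) = (√(1726/29) - 37/27)*(-98) = (√50054/29 - 37/27)*(-98) = (-37/27 + √50054/29)*(-98) = 3626/27 - 98*√50054/29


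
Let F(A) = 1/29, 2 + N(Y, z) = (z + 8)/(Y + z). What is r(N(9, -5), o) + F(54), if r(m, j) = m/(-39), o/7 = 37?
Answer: 301/4524 ≈ 0.066534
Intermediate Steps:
o = 259 (o = 7*37 = 259)
N(Y, z) = -2 + (8 + z)/(Y + z) (N(Y, z) = -2 + (z + 8)/(Y + z) = -2 + (8 + z)/(Y + z))
r(m, j) = -m/39 (r(m, j) = m*(-1/39) = -m/39)
F(A) = 1/29
r(N(9, -5), o) + F(54) = -(8 - 1*(-5) - 2*9)/(39*(9 - 5)) + 1/29 = -(8 + 5 - 18)/(39*4) + 1/29 = -(-5)/156 + 1/29 = -1/39*(-5/4) + 1/29 = 5/156 + 1/29 = 301/4524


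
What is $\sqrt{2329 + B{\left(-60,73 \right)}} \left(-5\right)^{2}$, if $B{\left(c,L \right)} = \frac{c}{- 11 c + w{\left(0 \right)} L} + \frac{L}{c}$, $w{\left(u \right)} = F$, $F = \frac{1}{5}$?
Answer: $\frac{5 \sqrt{23834231430645}}{20238} \approx 1206.2$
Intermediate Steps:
$F = \frac{1}{5} \approx 0.2$
$w{\left(u \right)} = \frac{1}{5}$
$B{\left(c,L \right)} = \frac{L}{c} + \frac{c}{- 11 c + \frac{L}{5}}$ ($B{\left(c,L \right)} = \frac{c}{- 11 c + \frac{L}{5}} + \frac{L}{c} = \frac{L}{c} + \frac{c}{- 11 c + \frac{L}{5}}$)
$\sqrt{2329 + B{\left(-60,73 \right)}} \left(-5\right)^{2} = \sqrt{2329 + \frac{73^{2} + 5 \left(-60\right)^{2} - 4015 \left(-60\right)}{\left(-60\right) \left(73 - -3300\right)}} \left(-5\right)^{2} = \sqrt{2329 - \frac{5329 + 5 \cdot 3600 + 240900}{60 \left(73 + 3300\right)}} 25 = \sqrt{2329 - \frac{5329 + 18000 + 240900}{60 \cdot 3373}} \cdot 25 = \sqrt{2329 - \frac{1}{202380} \cdot 264229} \cdot 25 = \sqrt{2329 - \frac{264229}{202380}} \cdot 25 = \sqrt{\frac{471078791}{202380}} \cdot 25 = \frac{\sqrt{23834231430645}}{101190} \cdot 25 = \frac{5 \sqrt{23834231430645}}{20238}$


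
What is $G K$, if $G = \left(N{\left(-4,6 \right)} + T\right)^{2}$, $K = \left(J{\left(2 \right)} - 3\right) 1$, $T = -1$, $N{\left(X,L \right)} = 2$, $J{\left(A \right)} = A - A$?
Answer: $-3$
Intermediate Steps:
$J{\left(A \right)} = 0$
$K = -3$ ($K = \left(0 - 3\right) 1 = \left(-3\right) 1 = -3$)
$G = 1$ ($G = \left(2 - 1\right)^{2} = 1^{2} = 1$)
$G K = 1 \left(-3\right) = -3$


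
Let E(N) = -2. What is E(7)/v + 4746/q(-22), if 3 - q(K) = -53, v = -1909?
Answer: 647159/7636 ≈ 84.751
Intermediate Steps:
q(K) = 56 (q(K) = 3 - 1*(-53) = 3 + 53 = 56)
E(7)/v + 4746/q(-22) = -2/(-1909) + 4746/56 = -2*(-1/1909) + 4746*(1/56) = 2/1909 + 339/4 = 647159/7636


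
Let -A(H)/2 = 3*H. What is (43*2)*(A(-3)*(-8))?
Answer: -12384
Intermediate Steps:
A(H) = -6*H
(43*2)*(A(-3)*(-8)) = (43*2)*(-6*(-3)*(-8)) = 86*(18*(-8)) = 86*(-144) = -12384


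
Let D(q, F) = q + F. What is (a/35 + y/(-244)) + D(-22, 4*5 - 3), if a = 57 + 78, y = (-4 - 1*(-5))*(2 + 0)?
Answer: -983/854 ≈ -1.1511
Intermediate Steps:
y = 2 (y = (-4 + 5)*2 = 1*2 = 2)
a = 135
D(q, F) = F + q
(a/35 + y/(-244)) + D(-22, 4*5 - 3) = (135/35 + 2/(-244)) + ((4*5 - 3) - 22) = (135*(1/35) + 2*(-1/244)) + ((20 - 3) - 22) = (27/7 - 1/122) + (17 - 22) = 3287/854 - 5 = -983/854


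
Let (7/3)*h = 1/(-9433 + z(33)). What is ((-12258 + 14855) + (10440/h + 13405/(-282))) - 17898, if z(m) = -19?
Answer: -64935031327/282 ≈ -2.3027e+8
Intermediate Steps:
h = -3/66164 (h = 3/(7*(-9433 - 19)) = (3/7)/(-9452) = (3/7)*(-1/9452) = -3/66164 ≈ -4.5342e-5)
((-12258 + 14855) + (10440/h + 13405/(-282))) - 17898 = ((-12258 + 14855) + (10440/(-3/66164) + 13405/(-282))) - 17898 = (2597 + (10440*(-66164/3) + 13405*(-1/282))) - 17898 = (2597 + (-230250720 - 13405/282)) - 17898 = (2597 - 64930716445/282) - 17898 = -64929984091/282 - 17898 = -64935031327/282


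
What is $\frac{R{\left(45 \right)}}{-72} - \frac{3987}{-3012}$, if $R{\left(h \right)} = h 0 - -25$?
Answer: $\frac{17647}{18072} \approx 0.97648$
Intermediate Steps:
$R{\left(h \right)} = 25$ ($R{\left(h \right)} = 0 + 25 = 25$)
$\frac{R{\left(45 \right)}}{-72} - \frac{3987}{-3012} = \frac{25}{-72} - \frac{3987}{-3012} = 25 \left(- \frac{1}{72}\right) - - \frac{1329}{1004} = - \frac{25}{72} + \frac{1329}{1004} = \frac{17647}{18072}$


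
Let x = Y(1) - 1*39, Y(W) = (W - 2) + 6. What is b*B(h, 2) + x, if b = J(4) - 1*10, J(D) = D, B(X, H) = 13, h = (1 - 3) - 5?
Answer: -112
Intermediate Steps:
h = -7 (h = -2 - 5 = -7)
b = -6 (b = 4 - 1*10 = 4 - 10 = -6)
Y(W) = 4 + W (Y(W) = (-2 + W) + 6 = 4 + W)
x = -34 (x = (4 + 1) - 1*39 = 5 - 39 = -34)
b*B(h, 2) + x = -6*13 - 34 = -78 - 34 = -112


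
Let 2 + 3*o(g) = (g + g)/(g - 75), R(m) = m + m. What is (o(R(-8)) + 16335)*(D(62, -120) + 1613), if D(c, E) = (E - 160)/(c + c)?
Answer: 5709396835/217 ≈ 2.6311e+7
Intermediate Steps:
R(m) = 2*m
o(g) = -⅔ + 2*g/(3*(-75 + g)) (o(g) = -⅔ + ((g + g)/(g - 75))/3 = -⅔ + ((2*g)/(-75 + g))/3 = -⅔ + (2*g/(-75 + g))/3 = -⅔ + 2*g/(3*(-75 + g)))
D(c, E) = (-160 + E)/(2*c) (D(c, E) = (-160 + E)/((2*c)) = (-160 + E)*(1/(2*c)) = (-160 + E)/(2*c))
(o(R(-8)) + 16335)*(D(62, -120) + 1613) = (50/(-75 + 2*(-8)) + 16335)*((½)*(-160 - 120)/62 + 1613) = (50/(-75 - 16) + 16335)*((½)*(1/62)*(-280) + 1613) = (50/(-91) + 16335)*(-70/31 + 1613) = (50*(-1/91) + 16335)*(49933/31) = (-50/91 + 16335)*(49933/31) = (1486435/91)*(49933/31) = 5709396835/217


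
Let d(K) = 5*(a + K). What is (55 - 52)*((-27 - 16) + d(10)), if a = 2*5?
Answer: 171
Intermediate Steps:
a = 10
d(K) = 50 + 5*K (d(K) = 5*(10 + K) = 50 + 5*K)
(55 - 52)*((-27 - 16) + d(10)) = (55 - 52)*((-27 - 16) + (50 + 5*10)) = 3*(-43 + (50 + 50)) = 3*(-43 + 100) = 3*57 = 171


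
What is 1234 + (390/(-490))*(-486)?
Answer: 79420/49 ≈ 1620.8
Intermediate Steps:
1234 + (390/(-490))*(-486) = 1234 + (390*(-1/490))*(-486) = 1234 - 39/49*(-486) = 1234 + 18954/49 = 79420/49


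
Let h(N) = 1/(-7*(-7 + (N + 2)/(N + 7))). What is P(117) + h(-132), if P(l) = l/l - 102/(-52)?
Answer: 80961/27118 ≈ 2.9855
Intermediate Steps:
h(N) = 1/(49 - 7*(2 + N)/(7 + N)) (h(N) = 1/(-7*(-7 + (2 + N)/(7 + N))) = 1/(49 - 7*(2 + N)/(7 + N)))
P(l) = 77/26 (P(l) = 1 - 102*(-1/52) = 1 + 51/26 = 77/26)
P(117) + h(-132) = 77/26 + (7 - 132)/(7*(47 + 6*(-132))) = 77/26 + (1/7)*(-125)/(47 - 792) = 77/26 + (1/7)*(-125)/(-745) = 77/26 + (1/7)*(-1/745)*(-125) = 77/26 + 25/1043 = 80961/27118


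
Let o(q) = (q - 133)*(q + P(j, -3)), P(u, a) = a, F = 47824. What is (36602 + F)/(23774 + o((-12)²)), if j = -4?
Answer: 84426/25325 ≈ 3.3337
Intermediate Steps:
o(q) = (-133 + q)*(-3 + q) (o(q) = (q - 133)*(q - 3) = (-133 + q)*(-3 + q))
(36602 + F)/(23774 + o((-12)²)) = (36602 + 47824)/(23774 + (399 + ((-12)²)² - 136*(-12)²)) = 84426/(23774 + (399 + 144² - 136*144)) = 84426/(23774 + (399 + 20736 - 19584)) = 84426/(23774 + 1551) = 84426/25325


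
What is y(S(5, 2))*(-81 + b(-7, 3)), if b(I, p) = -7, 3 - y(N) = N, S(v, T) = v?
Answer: 176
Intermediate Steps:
y(N) = 3 - N
y(S(5, 2))*(-81 + b(-7, 3)) = (3 - 1*5)*(-81 - 7) = (3 - 5)*(-88) = -2*(-88) = 176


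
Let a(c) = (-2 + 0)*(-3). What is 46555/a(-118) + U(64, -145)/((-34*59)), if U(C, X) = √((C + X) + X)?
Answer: 46555/6 - I*√226/2006 ≈ 7759.2 - 0.0074942*I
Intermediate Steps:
a(c) = 6 (a(c) = -2*(-3) = 6)
U(C, X) = √(C + 2*X)
46555/a(-118) + U(64, -145)/((-34*59)) = 46555/6 + √(64 + 2*(-145))/((-34*59)) = 46555*(⅙) + √(64 - 290)/(-2006) = 46555/6 + √(-226)*(-1/2006) = 46555/6 + (I*√226)*(-1/2006) = 46555/6 - I*√226/2006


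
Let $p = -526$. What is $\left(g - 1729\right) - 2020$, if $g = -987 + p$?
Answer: $-5262$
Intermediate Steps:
$g = -1513$ ($g = -987 - 526 = -1513$)
$\left(g - 1729\right) - 2020 = \left(-1513 - 1729\right) - 2020 = -3242 - 2020 = -5262$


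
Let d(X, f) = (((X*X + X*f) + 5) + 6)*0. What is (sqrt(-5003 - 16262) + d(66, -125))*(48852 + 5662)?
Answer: 54514*I*sqrt(21265) ≈ 7.9495e+6*I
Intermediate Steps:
d(X, f) = 0 (d(X, f) = (((X**2 + X*f) + 5) + 6)*0 = ((5 + X**2 + X*f) + 6)*0 = (11 + X**2 + X*f)*0 = 0)
(sqrt(-5003 - 16262) + d(66, -125))*(48852 + 5662) = (sqrt(-5003 - 16262) + 0)*(48852 + 5662) = (sqrt(-21265) + 0)*54514 = (I*sqrt(21265) + 0)*54514 = (I*sqrt(21265))*54514 = 54514*I*sqrt(21265)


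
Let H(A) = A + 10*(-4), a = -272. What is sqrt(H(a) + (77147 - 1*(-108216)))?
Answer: sqrt(185051) ≈ 430.18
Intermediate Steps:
H(A) = -40 + A (H(A) = A - 40 = -40 + A)
sqrt(H(a) + (77147 - 1*(-108216))) = sqrt((-40 - 272) + (77147 - 1*(-108216))) = sqrt(-312 + (77147 + 108216)) = sqrt(-312 + 185363) = sqrt(185051)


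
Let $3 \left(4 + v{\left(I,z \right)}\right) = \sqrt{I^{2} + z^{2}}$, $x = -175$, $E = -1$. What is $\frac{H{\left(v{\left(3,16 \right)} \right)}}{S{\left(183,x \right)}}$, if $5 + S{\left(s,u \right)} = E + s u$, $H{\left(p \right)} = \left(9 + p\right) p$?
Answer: $- \frac{85}{288279} - \frac{\sqrt{265}}{96093} \approx -0.00046426$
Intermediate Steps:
$v{\left(I,z \right)} = -4 + \frac{\sqrt{I^{2} + z^{2}}}{3}$
$H{\left(p \right)} = p \left(9 + p\right)$
$S{\left(s,u \right)} = -6 + s u$ ($S{\left(s,u \right)} = -5 + \left(-1 + s u\right) = -6 + s u$)
$\frac{H{\left(v{\left(3,16 \right)} \right)}}{S{\left(183,x \right)}} = \frac{\left(-4 + \frac{\sqrt{3^{2} + 16^{2}}}{3}\right) \left(9 - \left(4 - \frac{\sqrt{3^{2} + 16^{2}}}{3}\right)\right)}{-6 + 183 \left(-175\right)} = \frac{\left(-4 + \frac{\sqrt{9 + 256}}{3}\right) \left(9 - \left(4 - \frac{\sqrt{9 + 256}}{3}\right)\right)}{-6 - 32025} = \frac{\left(-4 + \frac{\sqrt{265}}{3}\right) \left(9 - \left(4 - \frac{\sqrt{265}}{3}\right)\right)}{-32031} = \left(-4 + \frac{\sqrt{265}}{3}\right) \left(5 + \frac{\sqrt{265}}{3}\right) \left(- \frac{1}{32031}\right) = - \frac{\left(-4 + \frac{\sqrt{265}}{3}\right) \left(5 + \frac{\sqrt{265}}{3}\right)}{32031}$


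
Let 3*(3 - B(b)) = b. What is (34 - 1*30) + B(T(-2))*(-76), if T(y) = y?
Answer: -824/3 ≈ -274.67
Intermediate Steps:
B(b) = 3 - b/3
(34 - 1*30) + B(T(-2))*(-76) = (34 - 1*30) + (3 - ⅓*(-2))*(-76) = (34 - 30) + (3 + ⅔)*(-76) = 4 + (11/3)*(-76) = 4 - 836/3 = -824/3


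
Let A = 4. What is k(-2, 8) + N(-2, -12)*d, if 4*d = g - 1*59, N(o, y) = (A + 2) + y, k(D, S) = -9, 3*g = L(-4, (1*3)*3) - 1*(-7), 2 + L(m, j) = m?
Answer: 79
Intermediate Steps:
L(m, j) = -2 + m
g = 1/3 (g = ((-2 - 4) - 1*(-7))/3 = (-6 + 7)/3 = (1/3)*1 = 1/3 ≈ 0.33333)
N(o, y) = 6 + y (N(o, y) = (4 + 2) + y = 6 + y)
d = -44/3 (d = (1/3 - 1*59)/4 = (1/3 - 59)/4 = (1/4)*(-176/3) = -44/3 ≈ -14.667)
k(-2, 8) + N(-2, -12)*d = -9 + (6 - 12)*(-44/3) = -9 - 6*(-44/3) = -9 + 88 = 79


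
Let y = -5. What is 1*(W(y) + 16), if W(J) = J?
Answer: 11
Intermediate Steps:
1*(W(y) + 16) = 1*(-5 + 16) = 1*11 = 11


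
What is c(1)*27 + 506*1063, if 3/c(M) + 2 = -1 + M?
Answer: 1075675/2 ≈ 5.3784e+5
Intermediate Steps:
c(M) = 3/(-3 + M) (c(M) = 3/(-2 + (-1 + M)) = 3/(-3 + M))
c(1)*27 + 506*1063 = (3/(-3 + 1))*27 + 506*1063 = (3/(-2))*27 + 537878 = (3*(-1/2))*27 + 537878 = -3/2*27 + 537878 = -81/2 + 537878 = 1075675/2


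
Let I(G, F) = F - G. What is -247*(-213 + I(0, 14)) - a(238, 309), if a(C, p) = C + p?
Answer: 48606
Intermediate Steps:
-247*(-213 + I(0, 14)) - a(238, 309) = -247*(-213 + (14 - 1*0)) - (238 + 309) = -247*(-213 + (14 + 0)) - 1*547 = -247*(-213 + 14) - 547 = -247*(-199) - 547 = 49153 - 547 = 48606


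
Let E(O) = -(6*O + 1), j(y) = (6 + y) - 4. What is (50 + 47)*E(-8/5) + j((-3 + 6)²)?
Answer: 4226/5 ≈ 845.20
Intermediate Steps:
j(y) = 2 + y
E(O) = -1 - 6*O (E(O) = -(1 + 6*O) = -1 - 6*O)
(50 + 47)*E(-8/5) + j((-3 + 6)²) = (50 + 47)*(-1 - (-48)/5) + (2 + (-3 + 6)²) = 97*(-1 - (-48)/5) + (2 + 3²) = 97*(-1 - 6*(-8/5)) + (2 + 9) = 97*(-1 + 48/5) + 11 = 97*(43/5) + 11 = 4171/5 + 11 = 4226/5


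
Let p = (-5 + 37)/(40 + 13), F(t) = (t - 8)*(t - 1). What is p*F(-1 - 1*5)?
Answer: 3136/53 ≈ 59.170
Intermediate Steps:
F(t) = (-1 + t)*(-8 + t) (F(t) = (-8 + t)*(-1 + t) = (-1 + t)*(-8 + t))
p = 32/53 ≈ 0.60377
p*F(-1 - 1*5) = 32*(8 + (-1 - 1*5)² - 9*(-1 - 1*5))/53 = 32*(8 + (-1 - 5)² - 9*(-1 - 5))/53 = 32*(8 + (-6)² - 9*(-6))/53 = 32*(8 + 36 + 54)/53 = (32/53)*98 = 3136/53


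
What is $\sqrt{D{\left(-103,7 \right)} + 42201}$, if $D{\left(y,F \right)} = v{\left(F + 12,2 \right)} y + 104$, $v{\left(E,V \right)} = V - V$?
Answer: $\sqrt{42305} \approx 205.68$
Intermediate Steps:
$v{\left(E,V \right)} = 0$
$D{\left(y,F \right)} = 104$ ($D{\left(y,F \right)} = 0 y + 104 = 0 + 104 = 104$)
$\sqrt{D{\left(-103,7 \right)} + 42201} = \sqrt{104 + 42201} = \sqrt{42305}$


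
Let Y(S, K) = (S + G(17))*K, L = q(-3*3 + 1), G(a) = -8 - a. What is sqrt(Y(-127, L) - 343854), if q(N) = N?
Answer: I*sqrt(342638) ≈ 585.35*I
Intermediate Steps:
L = -8 (L = -3*3 + 1 = -9 + 1 = -8)
Y(S, K) = K*(-25 + S) (Y(S, K) = (S + (-8 - 1*17))*K = (S + (-8 - 17))*K = (S - 25)*K = (-25 + S)*K = K*(-25 + S))
sqrt(Y(-127, L) - 343854) = sqrt(-8*(-25 - 127) - 343854) = sqrt(-8*(-152) - 343854) = sqrt(1216 - 343854) = sqrt(-342638) = I*sqrt(342638)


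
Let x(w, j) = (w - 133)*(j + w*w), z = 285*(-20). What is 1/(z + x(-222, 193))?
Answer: -1/17570035 ≈ -5.6915e-8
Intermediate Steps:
z = -5700
x(w, j) = (-133 + w)*(j + w**2)
1/(z + x(-222, 193)) = 1/(-5700 + ((-222)**3 - 133*193 - 133*(-222)**2 + 193*(-222))) = 1/(-5700 + (-10941048 - 25669 - 133*49284 - 42846)) = 1/(-5700 + (-10941048 - 25669 - 6554772 - 42846)) = 1/(-5700 - 17564335) = 1/(-17570035) = -1/17570035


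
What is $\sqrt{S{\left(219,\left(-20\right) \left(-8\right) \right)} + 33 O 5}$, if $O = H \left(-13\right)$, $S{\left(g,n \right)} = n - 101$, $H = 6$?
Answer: $i \sqrt{12811} \approx 113.19 i$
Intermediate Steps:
$S{\left(g,n \right)} = -101 + n$
$O = -78$ ($O = 6 \left(-13\right) = -78$)
$\sqrt{S{\left(219,\left(-20\right) \left(-8\right) \right)} + 33 O 5} = \sqrt{\left(-101 - -160\right) + 33 \left(-78\right) 5} = \sqrt{\left(-101 + 160\right) - 12870} = \sqrt{59 - 12870} = \sqrt{-12811} = i \sqrt{12811}$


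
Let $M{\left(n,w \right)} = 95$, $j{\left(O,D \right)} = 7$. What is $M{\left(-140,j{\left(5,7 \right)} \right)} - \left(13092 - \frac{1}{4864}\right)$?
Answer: $- \frac{63217407}{4864} \approx -12997.0$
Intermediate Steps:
$M{\left(-140,j{\left(5,7 \right)} \right)} - \left(13092 - \frac{1}{4864}\right) = 95 - \left(13092 - \frac{1}{4864}\right) = 95 + \left(-13092 + \frac{1}{4864}\right) = 95 - \frac{63679487}{4864} = - \frac{63217407}{4864}$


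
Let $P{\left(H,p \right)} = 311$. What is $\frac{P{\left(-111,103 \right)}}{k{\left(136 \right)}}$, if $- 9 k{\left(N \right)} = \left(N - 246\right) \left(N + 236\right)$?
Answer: $\frac{933}{13640} \approx 0.068402$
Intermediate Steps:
$k{\left(N \right)} = - \frac{\left(-246 + N\right) \left(236 + N\right)}{9}$ ($k{\left(N \right)} = - \frac{\left(N - 246\right) \left(N + 236\right)}{9} = - \frac{\left(-246 + N\right) \left(236 + N\right)}{9}$)
$\frac{P{\left(-111,103 \right)}}{k{\left(136 \right)}} = \frac{311}{\frac{19352}{3} - \frac{136^{2}}{9} + \frac{10}{9} \cdot 136} = \frac{311}{\frac{19352}{3} - \frac{18496}{9} + \frac{1360}{9}} = \frac{311}{\frac{13640}{3}} = 311 \cdot \frac{3}{13640} = \frac{933}{13640}$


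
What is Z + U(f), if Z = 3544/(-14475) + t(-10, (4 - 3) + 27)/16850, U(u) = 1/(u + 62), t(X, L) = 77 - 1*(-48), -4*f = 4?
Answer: -131536991/595125150 ≈ -0.22102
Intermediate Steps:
f = -1 (f = -1/4*4 = -1)
t(X, L) = 125 (t(X, L) = 77 + 48 = 125)
U(u) = 1/(62 + u)
Z = -2316281/9756150 (Z = 3544/(-14475) + 125/16850 = 3544*(-1/14475) + 125*(1/16850) = -3544/14475 + 5/674 = -2316281/9756150 ≈ -0.23742)
Z + U(f) = -2316281/9756150 + 1/(62 - 1) = -2316281/9756150 + 1/61 = -131536991/595125150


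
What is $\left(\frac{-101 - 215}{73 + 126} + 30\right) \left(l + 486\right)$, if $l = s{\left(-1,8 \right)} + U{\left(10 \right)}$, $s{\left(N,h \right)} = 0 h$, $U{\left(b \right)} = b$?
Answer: $\frac{2804384}{199} \approx 14092.0$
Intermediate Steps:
$s{\left(N,h \right)} = 0$
$l = 10$ ($l = 0 + 10 = 10$)
$\left(\frac{-101 - 215}{73 + 126} + 30\right) \left(l + 486\right) = \left(\frac{-101 - 215}{73 + 126} + 30\right) \left(10 + 486\right) = \left(- \frac{316}{199} + 30\right) 496 = \frac{5654}{199} \cdot 496 = \frac{2804384}{199}$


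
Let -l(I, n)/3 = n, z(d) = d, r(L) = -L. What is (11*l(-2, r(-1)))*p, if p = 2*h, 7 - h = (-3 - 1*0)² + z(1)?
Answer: 198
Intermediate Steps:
h = -3 (h = 7 - ((-3 - 1*0)² + 1) = 7 - ((-3 + 0)² + 1) = 7 - ((-3)² + 1) = 7 - (9 + 1) = 7 - 1*10 = 7 - 10 = -3)
l(I, n) = -3*n
p = -6 (p = 2*(-3) = -6)
(11*l(-2, r(-1)))*p = (11*(-(-3)*(-1)))*(-6) = (11*(-3*1))*(-6) = (11*(-3))*(-6) = -33*(-6) = 198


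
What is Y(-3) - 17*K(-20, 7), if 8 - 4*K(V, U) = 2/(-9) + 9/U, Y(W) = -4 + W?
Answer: -9193/252 ≈ -36.480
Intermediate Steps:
K(V, U) = 37/18 - 9/(4*U) (K(V, U) = 2 - (2/(-9) + 9/U)/4 = 2 - (2*(-⅑) + 9/U)/4 = 2 - (-2/9 + 9/U)/4 = 2 + (1/18 - 9/(4*U)) = 37/18 - 9/(4*U))
Y(-3) - 17*K(-20, 7) = (-4 - 3) - 17*(-81 + 74*7)/(36*7) = -7 - 17*(-81 + 518)/(36*7) = -7 - 17*437/(36*7) = -7 - 17*437/252 = -7 - 7429/252 = -9193/252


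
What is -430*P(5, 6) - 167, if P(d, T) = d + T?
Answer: -4897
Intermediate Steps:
P(d, T) = T + d
-430*P(5, 6) - 167 = -430*(6 + 5) - 167 = -430*11 - 167 = -4730 - 167 = -4897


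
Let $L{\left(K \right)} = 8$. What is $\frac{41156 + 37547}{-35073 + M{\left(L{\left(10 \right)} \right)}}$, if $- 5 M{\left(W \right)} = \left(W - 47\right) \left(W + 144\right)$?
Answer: $- \frac{393515}{169437} \approx -2.3225$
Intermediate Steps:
$M{\left(W \right)} = - \frac{\left(-47 + W\right) \left(144 + W\right)}{5}$ ($M{\left(W \right)} = - \frac{\left(W - 47\right) \left(W + 144\right)}{5} = - \frac{\left(-47 + W\right) \left(144 + W\right)}{5}$)
$\frac{41156 + 37547}{-35073 + M{\left(L{\left(10 \right)} \right)}} = \frac{41156 + 37547}{-35073 - \left(- \frac{5992}{5} + \frac{64}{5}\right)} = \frac{78703}{-35073 - - \frac{5928}{5}} = \frac{78703}{-35073 + \frac{5928}{5}} = \frac{78703}{- \frac{169437}{5}} = 78703 \left(- \frac{5}{169437}\right) = - \frac{393515}{169437}$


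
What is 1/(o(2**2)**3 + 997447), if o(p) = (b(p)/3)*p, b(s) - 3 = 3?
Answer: 1/997959 ≈ 1.0020e-6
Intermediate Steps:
b(s) = 6 (b(s) = 3 + 3 = 6)
o(p) = 2*p (o(p) = (6/3)*p = (6*(1/3))*p = 2*p)
1/(o(2**2)**3 + 997447) = 1/((2*2**2)**3 + 997447) = 1/((2*4)**3 + 997447) = 1/(8**3 + 997447) = 1/(512 + 997447) = 1/997959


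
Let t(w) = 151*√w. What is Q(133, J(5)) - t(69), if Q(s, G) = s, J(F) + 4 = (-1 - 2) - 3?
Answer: 133 - 151*√69 ≈ -1121.3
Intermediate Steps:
J(F) = -10 (J(F) = -4 + ((-1 - 2) - 3) = -4 + (-3 - 3) = -4 - 6 = -10)
Q(133, J(5)) - t(69) = 133 - 151*√69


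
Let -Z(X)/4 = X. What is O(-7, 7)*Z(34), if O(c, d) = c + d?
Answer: 0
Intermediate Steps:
Z(X) = -4*X
O(-7, 7)*Z(34) = (-7 + 7)*(-4*34) = 0*(-136) = 0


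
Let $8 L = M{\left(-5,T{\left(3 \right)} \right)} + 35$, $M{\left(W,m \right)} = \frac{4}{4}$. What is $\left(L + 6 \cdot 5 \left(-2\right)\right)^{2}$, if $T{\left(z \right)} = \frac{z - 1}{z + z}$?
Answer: $\frac{12321}{4} \approx 3080.3$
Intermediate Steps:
$T{\left(z \right)} = \frac{-1 + z}{2 z}$
$M{\left(W,m \right)} = 1$ ($M{\left(W,m \right)} = 4 \cdot \frac{1}{4} = 1$)
$L = \frac{9}{2}$ ($L = \frac{1 + 35}{8} = \frac{1}{8} \cdot 36 = \frac{9}{2} \approx 4.5$)
$\left(L + 6 \cdot 5 \left(-2\right)\right)^{2} = \left(\frac{9}{2} + 6 \cdot 5 \left(-2\right)\right)^{2} = \left(\frac{9}{2} + 30 \left(-2\right)\right)^{2} = \left(\frac{9}{2} - 60\right)^{2} = \left(- \frac{111}{2}\right)^{2} = \frac{12321}{4}$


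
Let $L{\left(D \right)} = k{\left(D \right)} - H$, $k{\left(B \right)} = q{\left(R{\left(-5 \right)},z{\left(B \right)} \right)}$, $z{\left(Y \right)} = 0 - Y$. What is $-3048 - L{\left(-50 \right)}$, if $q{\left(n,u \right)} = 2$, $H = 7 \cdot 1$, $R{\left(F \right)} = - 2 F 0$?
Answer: $-3043$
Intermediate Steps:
$R{\left(F \right)} = 0$
$H = 7$
$z{\left(Y \right)} = - Y$
$k{\left(B \right)} = 2$
$L{\left(D \right)} = -5$ ($L{\left(D \right)} = 2 - 7 = -5$)
$-3048 - L{\left(-50 \right)} = -3048 - -5 = -3048 + 5 = -3043$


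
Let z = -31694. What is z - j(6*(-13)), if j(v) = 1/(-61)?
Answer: -1933333/61 ≈ -31694.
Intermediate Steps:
j(v) = -1/61
z - j(6*(-13)) = -31694 - 1*(-1/61) = -31694 + 1/61 = -1933333/61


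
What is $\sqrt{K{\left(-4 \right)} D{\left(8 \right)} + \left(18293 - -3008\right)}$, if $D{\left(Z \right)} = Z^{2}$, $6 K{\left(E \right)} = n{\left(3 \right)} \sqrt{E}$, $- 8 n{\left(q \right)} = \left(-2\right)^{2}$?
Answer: $\frac{\sqrt{191709 - 96 i}}{3} \approx 145.95 - 0.036543 i$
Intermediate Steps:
$n{\left(q \right)} = - \frac{1}{2}$ ($n{\left(q \right)} = - \frac{\left(-2\right)^{2}}{8} = \left(- \frac{1}{8}\right) 4 = - \frac{1}{2}$)
$K{\left(E \right)} = - \frac{\sqrt{E}}{12}$ ($K{\left(E \right)} = \frac{\left(- \frac{1}{2}\right) \sqrt{E}}{6} = - \frac{\sqrt{E}}{12}$)
$\sqrt{K{\left(-4 \right)} D{\left(8 \right)} + \left(18293 - -3008\right)} = \sqrt{- \frac{\sqrt{-4}}{12} \cdot 8^{2} + \left(18293 - -3008\right)} = \sqrt{- \frac{2 i}{12} \cdot 64 + \left(18293 + 3008\right)} = \sqrt{- \frac{i}{6} \cdot 64 + 21301} = \sqrt{- \frac{32 i}{3} + 21301} = \sqrt{21301 - \frac{32 i}{3}}$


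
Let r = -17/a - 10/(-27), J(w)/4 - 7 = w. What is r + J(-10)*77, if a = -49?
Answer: -1221503/1323 ≈ -923.28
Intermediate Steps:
J(w) = 28 + 4*w
r = 949/1323 (r = -17/(-49) - 10/(-27) = -17*(-1/49) - 10*(-1/27) = 17/49 + 10/27 = 949/1323 ≈ 0.71731)
r + J(-10)*77 = 949/1323 + (28 + 4*(-10))*77 = 949/1323 + (28 - 40)*77 = 949/1323 - 12*77 = 949/1323 - 924 = -1221503/1323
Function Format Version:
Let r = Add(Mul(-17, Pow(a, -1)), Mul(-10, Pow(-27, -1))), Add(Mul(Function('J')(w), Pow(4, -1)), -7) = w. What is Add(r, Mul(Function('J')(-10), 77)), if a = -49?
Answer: Rational(-1221503, 1323) ≈ -923.28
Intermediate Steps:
Function('J')(w) = Add(28, Mul(4, w))
r = Rational(949, 1323) (r = Add(Mul(-17, Pow(-49, -1)), Mul(-10, Pow(-27, -1))) = Add(Mul(-17, Rational(-1, 49)), Mul(-10, Rational(-1, 27))) = Add(Rational(17, 49), Rational(10, 27)) = Rational(949, 1323) ≈ 0.71731)
Add(r, Mul(Function('J')(-10), 77)) = Add(Rational(949, 1323), Mul(Add(28, Mul(4, -10)), 77)) = Add(Rational(949, 1323), Mul(Add(28, -40), 77)) = Add(Rational(949, 1323), Mul(-12, 77)) = Add(Rational(949, 1323), -924) = Rational(-1221503, 1323)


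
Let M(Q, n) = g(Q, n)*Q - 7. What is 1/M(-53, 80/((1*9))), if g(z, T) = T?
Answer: -9/4303 ≈ -0.0020916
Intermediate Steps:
M(Q, n) = -7 + Q*n (M(Q, n) = n*Q - 7 = Q*n - 7 = -7 + Q*n)
1/M(-53, 80/((1*9))) = 1/(-7 - 4240/(1*9)) = 1/(-7 - 4240/9) = 1/(-4303/9) = -9/4303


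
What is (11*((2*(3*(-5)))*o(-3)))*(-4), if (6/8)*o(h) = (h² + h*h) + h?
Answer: 26400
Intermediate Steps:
o(h) = 4*h/3 + 8*h²/3 (o(h) = 4*((h² + h*h) + h)/3 = 4*((h² + h²) + h)/3 = 4*(2*h² + h)/3 = 4*(h + 2*h²)/3 = 4*h/3 + 8*h²/3)
(11*((2*(3*(-5)))*o(-3)))*(-4) = (11*((2*(3*(-5)))*((4/3)*(-3)*(1 + 2*(-3)))))*(-4) = (11*((2*(-15))*((4/3)*(-3)*(1 - 6))))*(-4) = (11*(-40*(-3)*(-5)))*(-4) = (11*(-30*20))*(-4) = (11*(-600))*(-4) = -6600*(-4) = 26400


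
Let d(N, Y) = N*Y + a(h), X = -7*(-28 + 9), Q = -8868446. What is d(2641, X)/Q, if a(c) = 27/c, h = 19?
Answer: -3336917/84250237 ≈ -0.039607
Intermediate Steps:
X = 133 (X = -7*(-19) = 133)
d(N, Y) = 27/19 + N*Y (d(N, Y) = N*Y + 27/19 = 27/19 + N*Y)
d(2641, X)/Q = (27/19 + 2641*133)/(-8868446) = (27/19 + 351253)*(-1/8868446) = (6673834/19)*(-1/8868446) = -3336917/84250237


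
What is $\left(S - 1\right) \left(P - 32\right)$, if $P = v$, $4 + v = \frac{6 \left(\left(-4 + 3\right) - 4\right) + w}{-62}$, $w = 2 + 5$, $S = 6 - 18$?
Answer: $\frac{28717}{62} \approx 463.18$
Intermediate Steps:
$S = -12$ ($S = 6 - 18 = -12$)
$w = 7$
$v = - \frac{225}{62}$ ($v = -4 + \frac{6 \left(\left(-4 + 3\right) - 4\right) + 7}{-62} = -4 + \left(6 \left(-1 - 4\right) + 7\right) \left(- \frac{1}{62}\right) = -4 + \left(6 \left(-5\right) + 7\right) \left(- \frac{1}{62}\right) = -4 + \left(-30 + 7\right) \left(- \frac{1}{62}\right) = -4 - - \frac{23}{62} = -4 + \frac{23}{62} = - \frac{225}{62} \approx -3.629$)
$P = - \frac{225}{62} \approx -3.629$
$\left(S - 1\right) \left(P - 32\right) = \left(-12 - 1\right) \left(- \frac{225}{62} - 32\right) = \left(-12 - 1\right) \left(- \frac{2209}{62}\right) = \left(-13\right) \left(- \frac{2209}{62}\right) = \frac{28717}{62}$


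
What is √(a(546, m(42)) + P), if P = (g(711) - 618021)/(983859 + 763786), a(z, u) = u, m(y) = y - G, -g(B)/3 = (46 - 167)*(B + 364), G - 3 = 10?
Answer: 17*√305105611745/1747645 ≈ 5.3730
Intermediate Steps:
G = 13 (G = 3 + 10 = 13)
g(B) = 132132 + 363*B (g(B) = -3*(46 - 167)*(B + 364) = -(-363)*(364 + B) = -3*(-44044 - 121*B) = 132132 + 363*B)
m(y) = -13 + y (m(y) = y - 1*13 = y - 13 = -13 + y)
P = -227796/1747645 (P = ((132132 + 363*711) - 618021)/(983859 + 763786) = ((132132 + 258093) - 618021)/1747645 = (390225 - 618021)*(1/1747645) = -227796*1/1747645 = -227796/1747645 ≈ -0.13034)
√(a(546, m(42)) + P) = √((-13 + 42) - 227796/1747645) = √(29 - 227796/1747645) = √(50453909/1747645) = 17*√305105611745/1747645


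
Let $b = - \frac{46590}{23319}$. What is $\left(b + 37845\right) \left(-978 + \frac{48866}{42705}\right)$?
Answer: $- \frac{2454219484772144}{66389193} \approx -3.6967 \cdot 10^{7}$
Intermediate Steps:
$b = - \frac{15530}{7773}$ ($b = \left(-46590\right) \frac{1}{23319} = - \frac{15530}{7773} \approx -1.9979$)
$\left(b + 37845\right) \left(-978 + \frac{48866}{42705}\right) = \left(- \frac{15530}{7773} + 37845\right) \left(-978 + \frac{48866}{42705}\right) = \frac{294153655 \left(-978 + 48866 \cdot \frac{1}{42705}\right)}{7773} = \frac{294153655 \left(-978 + \frac{48866}{42705}\right)}{7773} = \frac{294153655}{7773} \left(- \frac{41716624}{42705}\right) = - \frac{2454219484772144}{66389193}$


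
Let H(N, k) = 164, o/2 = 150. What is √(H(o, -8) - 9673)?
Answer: I*√9509 ≈ 97.514*I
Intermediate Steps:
o = 300 (o = 2*150 = 300)
√(H(o, -8) - 9673) = √(164 - 9673) = √(-9509) = I*√9509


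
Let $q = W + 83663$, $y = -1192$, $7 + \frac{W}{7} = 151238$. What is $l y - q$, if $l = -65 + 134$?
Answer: $-1224528$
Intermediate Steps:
$W = 1058617$ ($W = -49 + 7 \cdot 151238 = -49 + 1058666 = 1058617$)
$q = 1142280$ ($q = 1058617 + 83663 = 1142280$)
$l = 69$
$l y - q = 69 \left(-1192\right) - 1142280 = -82248 - 1142280 = -1224528$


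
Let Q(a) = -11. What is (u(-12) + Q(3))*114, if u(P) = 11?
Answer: 0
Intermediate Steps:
(u(-12) + Q(3))*114 = (11 - 11)*114 = 0*114 = 0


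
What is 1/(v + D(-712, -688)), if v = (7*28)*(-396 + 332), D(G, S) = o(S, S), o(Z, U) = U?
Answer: -1/13232 ≈ -7.5574e-5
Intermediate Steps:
D(G, S) = S
v = -12544 (v = 196*(-64) = -12544)
1/(v + D(-712, -688)) = 1/(-12544 - 688) = 1/(-13232) = -1/13232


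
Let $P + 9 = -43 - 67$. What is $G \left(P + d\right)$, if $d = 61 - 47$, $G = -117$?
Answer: $12285$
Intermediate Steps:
$P = -119$ ($P = -9 - 110 = -119$)
$d = 14$ ($d = 61 - 47 = 14$)
$G \left(P + d\right) = - 117 \left(-119 + 14\right) = \left(-117\right) \left(-105\right) = 12285$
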